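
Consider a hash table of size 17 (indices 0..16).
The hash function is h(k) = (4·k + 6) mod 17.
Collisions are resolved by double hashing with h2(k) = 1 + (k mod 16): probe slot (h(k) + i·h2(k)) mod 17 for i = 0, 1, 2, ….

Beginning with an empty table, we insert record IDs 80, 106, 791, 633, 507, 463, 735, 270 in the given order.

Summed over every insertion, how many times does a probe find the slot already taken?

80: h=3 -> slot 3
106: h=5 -> slot 5
791: h=8 -> slot 8
633: h=5, h2=10, probe 5,15 -> slot 15
507: h=11 -> slot 11
463: h=5, h2=16, probe 5,4 -> slot 4
735: h=5, h2=16, probe 5,4,3,2 -> slot 2
270: h=15, h2=15, probe 15,13 -> slot 13
Table: [_, _, 735, 80, 463, 106, _, _, 791, _, _, 507, _, 270, _, 633, _]

6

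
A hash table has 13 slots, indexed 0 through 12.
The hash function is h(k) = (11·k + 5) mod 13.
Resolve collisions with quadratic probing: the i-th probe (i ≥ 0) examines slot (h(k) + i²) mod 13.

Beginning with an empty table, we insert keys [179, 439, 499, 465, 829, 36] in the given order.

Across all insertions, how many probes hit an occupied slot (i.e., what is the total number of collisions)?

179 hashes to 11; slot 11 is free → place at 11.
439 hashes to 11; 11 taken → place at 12.
499 hashes to 8; slot 8 is free → place at 8.
465 hashes to 11; 11,12 taken → place at 2.
829 hashes to 11; 11,12,2 taken → place at 7.
36 hashes to 11; 11,12,2,7 taken → place at 1.
Table: [—, 36, 465, —, —, —, —, 829, 499, —, —, 179, 439]

10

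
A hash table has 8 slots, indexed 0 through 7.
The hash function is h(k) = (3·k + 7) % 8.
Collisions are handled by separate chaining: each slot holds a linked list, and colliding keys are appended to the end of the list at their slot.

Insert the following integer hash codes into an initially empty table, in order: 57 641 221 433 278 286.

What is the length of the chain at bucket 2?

3

Insert 57: h=2, bucket 2 empty → new chain.
Insert 641: h=2, bucket 2 nonempty → append to chain.
Insert 221: h=6, bucket 6 empty → new chain.
Insert 433: h=2, bucket 2 nonempty → append to chain.
Insert 278: h=1, bucket 1 empty → new chain.
Insert 286: h=1, bucket 1 nonempty → append to chain.
Final buckets:
0: -
1: 278 -> 286
2: 57 -> 641 -> 433
3: -
4: -
5: -
6: 221
7: -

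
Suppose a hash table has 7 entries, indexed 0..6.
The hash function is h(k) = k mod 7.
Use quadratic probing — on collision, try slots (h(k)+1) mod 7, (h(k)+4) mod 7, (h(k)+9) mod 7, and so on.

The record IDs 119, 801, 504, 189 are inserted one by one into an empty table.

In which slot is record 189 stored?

119: h=0 -> slot 0
801: h=3 -> slot 3
504: h=0, probe 0,1 -> slot 1
189: h=0, probe 0,1,4 -> slot 4
Table: [119, 504, _, 801, 189, _, _]

4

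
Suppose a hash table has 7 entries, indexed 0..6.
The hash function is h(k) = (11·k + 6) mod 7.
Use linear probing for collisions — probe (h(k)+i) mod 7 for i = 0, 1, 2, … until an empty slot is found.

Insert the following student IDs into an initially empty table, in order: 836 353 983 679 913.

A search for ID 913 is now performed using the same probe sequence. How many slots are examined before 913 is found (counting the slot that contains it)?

836: h=4 → slot 4
353: h=4, probe 4,5 → slot 5
983: h=4, probe 4,5,6 → slot 6
679: h=6, probe 6,0 → slot 0
913: h=4, probe 4,5,6,0,1 → slot 1
Table: [679, 913, _, _, 836, 353, 983]
Lookup 913: h=4, probe 4,5,6,0,1 → found at 1.

5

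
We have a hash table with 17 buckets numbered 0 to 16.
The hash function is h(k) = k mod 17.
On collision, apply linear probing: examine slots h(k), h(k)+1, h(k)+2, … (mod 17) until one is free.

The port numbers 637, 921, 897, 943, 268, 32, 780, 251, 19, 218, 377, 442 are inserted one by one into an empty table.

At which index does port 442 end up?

5

637 hashes to 8; slot 8 is free → place at 8.
921 hashes to 3; slot 3 is free → place at 3.
897 hashes to 13; slot 13 is free → place at 13.
943 hashes to 8; 8 taken → place at 9.
268 hashes to 13; 13 taken → place at 14.
32 hashes to 15; slot 15 is free → place at 15.
780 hashes to 15; 15 taken → place at 16.
251 hashes to 13; 13,14,15,16 taken → place at 0.
19 hashes to 2; slot 2 is free → place at 2.
218 hashes to 14; 14,15,16,0 taken → place at 1.
377 hashes to 3; 3 taken → place at 4.
442 hashes to 0; 0,1,2,3,4 taken → place at 5.
Table: [251, 218, 19, 921, 377, 442, —, —, 637, 943, —, —, —, 897, 268, 32, 780]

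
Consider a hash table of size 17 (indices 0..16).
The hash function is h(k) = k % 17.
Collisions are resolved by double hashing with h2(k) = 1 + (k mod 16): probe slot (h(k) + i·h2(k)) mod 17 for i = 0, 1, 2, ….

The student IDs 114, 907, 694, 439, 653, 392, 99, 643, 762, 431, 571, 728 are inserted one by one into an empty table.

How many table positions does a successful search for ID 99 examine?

114: h=12 -> slot 12
907: h=6 -> slot 6
694: h=14 -> slot 14
439: h=14, h2=8, probe 14,5 -> slot 5
653: h=7 -> slot 7
392: h=1 -> slot 1
99: h=14, h2=4, probe 14,1,5,9 -> slot 9
643: h=14, h2=4, probe 14,1,5,9,13 -> slot 13
762: h=14, h2=11, probe 14,8 -> slot 8
431: h=6, h2=16, probe 6,5,4 -> slot 4
571: h=10 -> slot 10
728: h=14, h2=9, probe 14,6,15 -> slot 15
Table: [-, 392, -, -, 431, 439, 907, 653, 762, 99, 571, -, 114, 643, 694, 728, -]
Lookup 99: h=14, h2=4, probe 14,1,5,9 → found at 9.

4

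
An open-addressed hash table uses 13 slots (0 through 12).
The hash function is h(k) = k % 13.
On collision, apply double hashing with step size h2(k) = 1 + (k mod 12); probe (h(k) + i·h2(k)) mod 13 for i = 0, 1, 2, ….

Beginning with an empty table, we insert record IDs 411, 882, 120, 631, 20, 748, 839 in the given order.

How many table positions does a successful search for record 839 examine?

2

411 hashes to 8; slot 8 is free → place at 8.
882 hashes to 11; slot 11 is free → place at 11.
120 hashes to 3; slot 3 is free → place at 3.
631 hashes to 7; slot 7 is free → place at 7.
20 hashes to 7, h2=9; 7,3 taken → place at 12.
748 hashes to 7, h2=5; 7,12 taken → place at 4.
839 hashes to 7, h2=12; 7 taken → place at 6.
Table: [_, _, _, 120, 748, _, 839, 631, 411, _, _, 882, 20]
Lookup 839: h=7, h2=12, probe 7,6 → found at 6.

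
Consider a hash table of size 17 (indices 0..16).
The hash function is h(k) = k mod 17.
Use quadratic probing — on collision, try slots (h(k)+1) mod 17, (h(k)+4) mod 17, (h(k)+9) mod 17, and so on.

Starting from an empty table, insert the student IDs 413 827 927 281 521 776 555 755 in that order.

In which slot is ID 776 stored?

Insert 413: h=5, slot 5 empty -> index 5.
Insert 827: h=11, slot 11 empty -> index 11.
Insert 927: h=9, slot 9 empty -> index 9.
Insert 281: h=9, slot 9 occupied -> index 10.
Insert 521: h=11, slot 11 occupied -> index 12.
Insert 776: h=11, slots 11,12 occupied -> index 15.
Insert 555: h=11, slots 11,12,15 occupied -> index 3.
Insert 755: h=7, slot 7 empty -> index 7.
Table: [., ., ., 555, ., 413, ., 755, ., 927, 281, 827, 521, ., ., 776, .]

15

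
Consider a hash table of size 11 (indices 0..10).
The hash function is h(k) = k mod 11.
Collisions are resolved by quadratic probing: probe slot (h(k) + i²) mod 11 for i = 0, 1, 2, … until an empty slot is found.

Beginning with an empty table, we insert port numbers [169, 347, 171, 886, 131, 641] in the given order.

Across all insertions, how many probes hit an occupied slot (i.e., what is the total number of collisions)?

4

169: h=4 -> slot 4
347: h=6 -> slot 6
171: h=6, probe 6,7 -> slot 7
886: h=6, probe 6,7,10 -> slot 10
131: h=10, probe 10,0 -> slot 0
641: h=3 -> slot 3
Table: [131, _, _, 641, 169, _, 347, 171, _, _, 886]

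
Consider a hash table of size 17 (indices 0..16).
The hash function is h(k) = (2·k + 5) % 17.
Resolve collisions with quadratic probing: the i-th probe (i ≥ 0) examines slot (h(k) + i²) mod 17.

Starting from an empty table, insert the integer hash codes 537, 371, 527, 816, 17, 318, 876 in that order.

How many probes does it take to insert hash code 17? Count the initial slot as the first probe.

3

Insert 537: h=8, slot 8 empty -> index 8.
Insert 371: h=16, slot 16 empty -> index 16.
Insert 527: h=5, slot 5 empty -> index 5.
Insert 816: h=5, slot 5 occupied -> index 6.
Insert 17: h=5, slots 5,6 occupied -> index 9.
Insert 318: h=12, slot 12 empty -> index 12.
Insert 876: h=6, slot 6 occupied -> index 7.
Table: [—, —, —, —, —, 527, 816, 876, 537, 17, —, —, 318, —, —, —, 371]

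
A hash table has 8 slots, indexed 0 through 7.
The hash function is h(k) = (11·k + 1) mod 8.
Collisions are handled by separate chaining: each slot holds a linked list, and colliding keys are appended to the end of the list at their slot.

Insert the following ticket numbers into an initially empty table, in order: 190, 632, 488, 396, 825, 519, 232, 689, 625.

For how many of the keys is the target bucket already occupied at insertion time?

190 -> bucket 3
632 -> bucket 1
488 -> bucket 1 (collision)
396 -> bucket 5
825 -> bucket 4
519 -> bucket 6
232 -> bucket 1 (collision)
689 -> bucket 4 (collision)
625 -> bucket 4 (collision)
Final buckets:
0: _
1: 632 -> 488 -> 232
2: _
3: 190
4: 825 -> 689 -> 625
5: 396
6: 519
7: _

4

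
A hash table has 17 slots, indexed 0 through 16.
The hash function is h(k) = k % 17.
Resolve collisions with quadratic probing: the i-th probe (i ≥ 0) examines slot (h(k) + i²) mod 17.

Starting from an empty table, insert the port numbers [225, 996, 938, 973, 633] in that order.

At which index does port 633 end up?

8

225 hashes to 4; slot 4 is free → place at 4.
996 hashes to 10; slot 10 is free → place at 10.
938 hashes to 3; slot 3 is free → place at 3.
973 hashes to 4; 4 taken → place at 5.
633 hashes to 4; 4,5 taken → place at 8.
Table: [—, —, —, 938, 225, 973, —, —, 633, —, 996, —, —, —, —, —, —]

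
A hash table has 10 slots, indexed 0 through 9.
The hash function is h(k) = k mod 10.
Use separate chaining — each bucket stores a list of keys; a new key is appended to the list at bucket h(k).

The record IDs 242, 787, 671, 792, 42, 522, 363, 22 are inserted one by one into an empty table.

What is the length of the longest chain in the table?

242 -> bucket 2
787 -> bucket 7
671 -> bucket 1
792 -> bucket 2 (collision)
42 -> bucket 2 (collision)
522 -> bucket 2 (collision)
363 -> bucket 3
22 -> bucket 2 (collision)
Final buckets:
0: _
1: 671
2: 242 -> 792 -> 42 -> 522 -> 22
3: 363
4: _
5: _
6: _
7: 787
8: _
9: _

5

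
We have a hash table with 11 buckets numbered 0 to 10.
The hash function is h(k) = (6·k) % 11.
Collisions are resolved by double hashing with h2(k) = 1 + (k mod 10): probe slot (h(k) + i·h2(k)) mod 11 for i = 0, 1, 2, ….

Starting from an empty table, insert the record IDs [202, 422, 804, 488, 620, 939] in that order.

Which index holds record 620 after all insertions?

202 hashes to 2; slot 2 is free => place at 2.
422 hashes to 2, h2=3; 2 taken => place at 5.
804 hashes to 6; slot 6 is free => place at 6.
488 hashes to 2, h2=9; 2 taken => place at 0.
620 hashes to 2, h2=1; 2 taken => place at 3.
939 hashes to 2, h2=10; 2 taken => place at 1.
Table: [488, 939, 202, 620, ∅, 422, 804, ∅, ∅, ∅, ∅]

3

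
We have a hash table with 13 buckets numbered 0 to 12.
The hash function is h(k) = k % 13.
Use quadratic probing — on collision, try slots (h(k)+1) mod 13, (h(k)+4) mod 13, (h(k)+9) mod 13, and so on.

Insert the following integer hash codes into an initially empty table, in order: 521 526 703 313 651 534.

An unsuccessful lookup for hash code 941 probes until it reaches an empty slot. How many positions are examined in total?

3

521 hashes to 1; slot 1 is free → place at 1.
526 hashes to 6; slot 6 is free → place at 6.
703 hashes to 1; 1 taken → place at 2.
313 hashes to 1; 1,2 taken → place at 5.
651 hashes to 1; 1,2,5 taken → place at 10.
534 hashes to 1; 1,2,5,10 taken → place at 4.
Table: [-, 521, 703, -, 534, 313, 526, -, -, -, 651, -, -]
Lookup 941: h=5, probe 5,6,9 → slot 9 empty, not found.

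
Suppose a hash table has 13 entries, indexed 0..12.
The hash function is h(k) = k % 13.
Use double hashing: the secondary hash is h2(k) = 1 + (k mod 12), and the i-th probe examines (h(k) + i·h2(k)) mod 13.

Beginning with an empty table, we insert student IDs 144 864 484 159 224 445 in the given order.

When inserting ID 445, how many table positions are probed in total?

2

144: h=1 → slot 1
864: h=6 → slot 6
484: h=3 → slot 3
159: h=3, h2=4, probe 3,7 → slot 7
224: h=3, h2=9, probe 3,12 → slot 12
445: h=3, h2=2, probe 3,5 → slot 5
Table: [., 144, ., 484, ., 445, 864, 159, ., ., ., ., 224]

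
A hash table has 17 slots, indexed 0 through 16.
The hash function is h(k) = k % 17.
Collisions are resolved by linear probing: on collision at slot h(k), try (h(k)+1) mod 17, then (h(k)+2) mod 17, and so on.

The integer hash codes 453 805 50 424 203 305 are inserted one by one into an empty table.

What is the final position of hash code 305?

2

453: h=11 => slot 11
805: h=6 => slot 6
50: h=16 => slot 16
424: h=16, probe 16,0 => slot 0
203: h=16, probe 16,0,1 => slot 1
305: h=16, probe 16,0,1,2 => slot 2
Table: [424, 203, 305, -, -, -, 805, -, -, -, -, 453, -, -, -, -, 50]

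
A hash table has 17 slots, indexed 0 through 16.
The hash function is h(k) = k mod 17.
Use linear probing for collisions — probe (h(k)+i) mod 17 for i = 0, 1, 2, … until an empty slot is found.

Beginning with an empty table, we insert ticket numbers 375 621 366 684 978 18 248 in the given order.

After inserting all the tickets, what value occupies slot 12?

248

375 hashes to 1; slot 1 is free => place at 1.
621 hashes to 9; slot 9 is free => place at 9.
366 hashes to 9; 9 taken => place at 10.
684 hashes to 4; slot 4 is free => place at 4.
978 hashes to 9; 9,10 taken => place at 11.
18 hashes to 1; 1 taken => place at 2.
248 hashes to 10; 10,11 taken => place at 12.
Table: [∅, 375, 18, ∅, 684, ∅, ∅, ∅, ∅, 621, 366, 978, 248, ∅, ∅, ∅, ∅]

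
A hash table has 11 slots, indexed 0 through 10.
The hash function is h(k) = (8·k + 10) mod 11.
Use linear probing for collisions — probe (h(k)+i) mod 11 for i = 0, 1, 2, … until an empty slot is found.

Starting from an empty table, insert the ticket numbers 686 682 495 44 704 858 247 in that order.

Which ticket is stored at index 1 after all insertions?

Insert 686: h=9, slot 9 empty -> index 9.
Insert 682: h=10, slot 10 empty -> index 10.
Insert 495: h=10, slot 10 occupied -> index 0.
Insert 44: h=10, slots 10,0 occupied -> index 1.
Insert 704: h=10, slots 10,0,1 occupied -> index 2.
Insert 858: h=10, slots 10,0,1,2 occupied -> index 3.
Insert 247: h=6, slot 6 empty -> index 6.
Table: [495, 44, 704, 858, —, —, 247, —, —, 686, 682]

44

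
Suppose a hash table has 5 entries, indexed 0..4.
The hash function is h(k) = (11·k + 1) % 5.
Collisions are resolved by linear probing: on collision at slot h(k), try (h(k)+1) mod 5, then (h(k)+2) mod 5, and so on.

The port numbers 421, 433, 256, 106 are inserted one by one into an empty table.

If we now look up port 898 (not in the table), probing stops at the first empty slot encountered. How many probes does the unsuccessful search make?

3

Insert 421: h=2, slot 2 empty → index 2.
Insert 433: h=4, slot 4 empty → index 4.
Insert 256: h=2, slot 2 occupied → index 3.
Insert 106: h=2, slots 2,3,4 occupied → index 0.
Table: [106, _, 421, 256, 433]
Lookup 898: h=4, probe 4,0,1 → slot 1 empty, not found.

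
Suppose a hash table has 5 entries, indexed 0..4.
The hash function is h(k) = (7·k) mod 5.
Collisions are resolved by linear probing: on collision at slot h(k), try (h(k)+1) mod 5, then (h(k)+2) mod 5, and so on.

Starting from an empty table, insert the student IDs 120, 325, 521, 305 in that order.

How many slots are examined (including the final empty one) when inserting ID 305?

120: h=0 => slot 0
325: h=0, probe 0,1 => slot 1
521: h=2 => slot 2
305: h=0, probe 0,1,2,3 => slot 3
Table: [120, 325, 521, 305, -]

4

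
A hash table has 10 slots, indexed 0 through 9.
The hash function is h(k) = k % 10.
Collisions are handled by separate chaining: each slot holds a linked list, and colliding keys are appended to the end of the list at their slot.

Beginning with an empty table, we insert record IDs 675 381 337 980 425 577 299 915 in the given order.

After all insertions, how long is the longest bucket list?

675 → bucket 5
381 → bucket 1
337 → bucket 7
980 → bucket 0
425 → bucket 5 (collision)
577 → bucket 7 (collision)
299 → bucket 9
915 → bucket 5 (collision)
Final buckets:
0: 980
1: 381
2: _
3: _
4: _
5: 675 -> 425 -> 915
6: _
7: 337 -> 577
8: _
9: 299

3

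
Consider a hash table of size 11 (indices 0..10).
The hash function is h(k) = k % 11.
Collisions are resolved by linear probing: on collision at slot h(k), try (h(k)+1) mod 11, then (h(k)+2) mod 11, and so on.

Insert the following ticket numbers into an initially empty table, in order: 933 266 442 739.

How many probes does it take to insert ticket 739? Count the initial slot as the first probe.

933: h=9 => slot 9
266: h=2 => slot 2
442: h=2, probe 2,3 => slot 3
739: h=2, probe 2,3,4 => slot 4
Table: [∅, ∅, 266, 442, 739, ∅, ∅, ∅, ∅, 933, ∅]

3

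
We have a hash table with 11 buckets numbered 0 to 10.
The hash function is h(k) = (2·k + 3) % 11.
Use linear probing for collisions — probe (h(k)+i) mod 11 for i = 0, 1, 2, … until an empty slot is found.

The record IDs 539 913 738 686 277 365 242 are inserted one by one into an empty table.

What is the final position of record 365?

8

539: h=3 -> slot 3
913: h=3, probe 3,4 -> slot 4
738: h=5 -> slot 5
686: h=0 -> slot 0
277: h=7 -> slot 7
365: h=7, probe 7,8 -> slot 8
242: h=3, probe 3,4,5,6 -> slot 6
Table: [686, ., ., 539, 913, 738, 242, 277, 365, ., .]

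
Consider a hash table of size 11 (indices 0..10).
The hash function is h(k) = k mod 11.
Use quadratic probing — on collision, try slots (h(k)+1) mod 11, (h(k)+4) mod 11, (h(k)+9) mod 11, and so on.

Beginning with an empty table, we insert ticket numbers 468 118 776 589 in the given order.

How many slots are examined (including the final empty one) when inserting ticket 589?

3

468: h=6 => slot 6
118: h=8 => slot 8
776: h=6, probe 6,7 => slot 7
589: h=6, probe 6,7,10 => slot 10
Table: [_, _, _, _, _, _, 468, 776, 118, _, 589]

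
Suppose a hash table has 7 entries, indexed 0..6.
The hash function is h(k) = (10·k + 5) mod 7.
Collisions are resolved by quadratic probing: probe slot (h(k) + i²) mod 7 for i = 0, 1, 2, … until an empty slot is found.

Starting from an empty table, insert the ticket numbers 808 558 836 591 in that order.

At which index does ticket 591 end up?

4

Insert 808: h=0, slot 0 empty → index 0.
Insert 558: h=6, slot 6 empty → index 6.
Insert 836: h=0, slot 0 occupied → index 1.
Insert 591: h=0, slots 0,1 occupied → index 4.
Table: [808, 836, -, -, 591, -, 558]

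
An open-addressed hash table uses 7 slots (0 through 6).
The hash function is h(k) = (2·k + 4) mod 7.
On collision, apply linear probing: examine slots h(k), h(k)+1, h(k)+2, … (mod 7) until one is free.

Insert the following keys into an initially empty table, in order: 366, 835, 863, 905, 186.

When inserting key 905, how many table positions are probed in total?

Insert 366: h=1, slot 1 empty => index 1.
Insert 835: h=1, slot 1 occupied => index 2.
Insert 863: h=1, slots 1,2 occupied => index 3.
Insert 905: h=1, slots 1,2,3 occupied => index 4.
Insert 186: h=5, slot 5 empty => index 5.
Table: [-, 366, 835, 863, 905, 186, -]

4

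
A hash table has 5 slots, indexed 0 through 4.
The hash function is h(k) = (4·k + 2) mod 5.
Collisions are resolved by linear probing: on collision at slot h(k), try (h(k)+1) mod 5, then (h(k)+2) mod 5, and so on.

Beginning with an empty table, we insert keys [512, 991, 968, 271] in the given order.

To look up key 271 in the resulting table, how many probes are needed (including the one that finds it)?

2

512: h=0 => slot 0
991: h=1 => slot 1
968: h=4 => slot 4
271: h=1, probe 1,2 => slot 2
Table: [512, 991, 271, ∅, 968]
Lookup 271: h=1, probe 1,2 → found at 2.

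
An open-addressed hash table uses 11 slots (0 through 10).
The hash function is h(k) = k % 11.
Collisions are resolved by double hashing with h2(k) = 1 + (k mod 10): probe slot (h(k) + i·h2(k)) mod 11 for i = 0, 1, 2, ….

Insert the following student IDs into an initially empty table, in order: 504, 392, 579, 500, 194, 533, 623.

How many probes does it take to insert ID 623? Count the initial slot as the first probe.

504 hashes to 9; slot 9 is free → place at 9.
392 hashes to 7; slot 7 is free → place at 7.
579 hashes to 7, h2=10; 7 taken → place at 6.
500 hashes to 5; slot 5 is free → place at 5.
194 hashes to 7, h2=5; 7 taken → place at 1.
533 hashes to 5, h2=4; 5,9 taken → place at 2.
623 hashes to 7, h2=4; 7 taken → place at 0.
Table: [623, 194, 533, -, -, 500, 579, 392, -, 504, -]

2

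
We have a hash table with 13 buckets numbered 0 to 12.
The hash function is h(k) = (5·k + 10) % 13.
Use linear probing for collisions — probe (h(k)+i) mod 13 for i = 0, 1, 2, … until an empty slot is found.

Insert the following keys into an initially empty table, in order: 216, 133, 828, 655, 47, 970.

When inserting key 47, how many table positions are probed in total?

3

Insert 216: h=11, slot 11 empty -> index 11.
Insert 133: h=12, slot 12 empty -> index 12.
Insert 828: h=3, slot 3 empty -> index 3.
Insert 655: h=9, slot 9 empty -> index 9.
Insert 47: h=11, slots 11,12 occupied -> index 0.
Insert 970: h=11, slots 11,12,0 occupied -> index 1.
Table: [47, 970, _, 828, _, _, _, _, _, 655, _, 216, 133]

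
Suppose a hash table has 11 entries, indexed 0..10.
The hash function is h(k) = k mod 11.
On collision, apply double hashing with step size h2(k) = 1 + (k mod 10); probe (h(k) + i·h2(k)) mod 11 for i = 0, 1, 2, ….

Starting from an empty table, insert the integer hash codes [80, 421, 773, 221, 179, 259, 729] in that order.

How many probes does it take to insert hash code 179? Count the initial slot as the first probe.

Insert 80: h=3, slot 3 empty => index 3.
Insert 421: h=3, h2=2, slot 3 occupied => index 5.
Insert 773: h=3, h2=4, slot 3 occupied => index 7.
Insert 221: h=1, slot 1 empty => index 1.
Insert 179: h=3, h2=10, slot 3 occupied => index 2.
Insert 259: h=6, slot 6 empty => index 6.
Insert 729: h=3, h2=10, slots 3,2,1 occupied => index 0.
Table: [729, 221, 179, 80, ., 421, 259, 773, ., ., .]

2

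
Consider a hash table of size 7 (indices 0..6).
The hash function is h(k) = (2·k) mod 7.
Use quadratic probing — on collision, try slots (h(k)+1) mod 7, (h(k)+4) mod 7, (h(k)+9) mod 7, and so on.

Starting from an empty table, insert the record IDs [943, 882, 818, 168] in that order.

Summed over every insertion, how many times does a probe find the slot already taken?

1

Insert 943: h=3, slot 3 empty -> index 3.
Insert 882: h=0, slot 0 empty -> index 0.
Insert 818: h=5, slot 5 empty -> index 5.
Insert 168: h=0, slot 0 occupied -> index 1.
Table: [882, 168, -, 943, -, 818, -]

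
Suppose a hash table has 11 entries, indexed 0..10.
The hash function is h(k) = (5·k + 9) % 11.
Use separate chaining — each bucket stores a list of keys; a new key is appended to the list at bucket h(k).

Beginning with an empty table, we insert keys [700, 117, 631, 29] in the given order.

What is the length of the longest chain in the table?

3

Insert 700: h=0, bucket 0 empty -> new chain.
Insert 117: h=0, bucket 0 nonempty -> append to chain.
Insert 631: h=7, bucket 7 empty -> new chain.
Insert 29: h=0, bucket 0 nonempty -> append to chain.
Final buckets:
0: 700 -> 117 -> 29
1: ∅
2: ∅
3: ∅
4: ∅
5: ∅
6: ∅
7: 631
8: ∅
9: ∅
10: ∅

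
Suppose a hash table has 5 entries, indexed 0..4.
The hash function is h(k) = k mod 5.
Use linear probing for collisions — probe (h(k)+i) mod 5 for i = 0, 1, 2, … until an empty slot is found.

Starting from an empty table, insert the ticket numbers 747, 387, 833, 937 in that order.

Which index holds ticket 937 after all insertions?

747 hashes to 2; slot 2 is free => place at 2.
387 hashes to 2; 2 taken => place at 3.
833 hashes to 3; 3 taken => place at 4.
937 hashes to 2; 2,3,4 taken => place at 0.
Table: [937, _, 747, 387, 833]

0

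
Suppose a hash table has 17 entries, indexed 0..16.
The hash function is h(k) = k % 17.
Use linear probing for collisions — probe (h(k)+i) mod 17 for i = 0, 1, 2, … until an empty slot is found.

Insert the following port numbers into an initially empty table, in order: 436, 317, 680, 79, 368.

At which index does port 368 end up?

14

436: h=11 → slot 11
317: h=11, probe 11,12 → slot 12
680: h=0 → slot 0
79: h=11, probe 11,12,13 → slot 13
368: h=11, probe 11,12,13,14 → slot 14
Table: [680, _, _, _, _, _, _, _, _, _, _, 436, 317, 79, 368, _, _]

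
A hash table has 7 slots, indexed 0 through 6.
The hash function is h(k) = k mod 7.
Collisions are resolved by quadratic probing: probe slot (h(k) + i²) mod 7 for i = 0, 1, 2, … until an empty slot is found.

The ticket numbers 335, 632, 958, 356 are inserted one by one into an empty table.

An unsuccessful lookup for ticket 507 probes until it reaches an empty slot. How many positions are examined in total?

2

335 hashes to 6; slot 6 is free -> place at 6.
632 hashes to 2; slot 2 is free -> place at 2.
958 hashes to 6; 6 taken -> place at 0.
356 hashes to 6; 6,0 taken -> place at 3.
Table: [958, —, 632, 356, —, —, 335]
Lookup 507: h=3, probe 3,4 → slot 4 empty, not found.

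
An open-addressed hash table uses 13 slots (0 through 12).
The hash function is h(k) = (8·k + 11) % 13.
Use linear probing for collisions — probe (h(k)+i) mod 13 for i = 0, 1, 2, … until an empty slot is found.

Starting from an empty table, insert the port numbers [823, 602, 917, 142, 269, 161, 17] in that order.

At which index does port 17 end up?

823: h=4 -> slot 4
602: h=4, probe 4,5 -> slot 5
917: h=2 -> slot 2
142: h=3 -> slot 3
269: h=5, probe 5,6 -> slot 6
161: h=12 -> slot 12
17: h=4, probe 4,5,6,7 -> slot 7
Table: [—, —, 917, 142, 823, 602, 269, 17, —, —, —, —, 161]

7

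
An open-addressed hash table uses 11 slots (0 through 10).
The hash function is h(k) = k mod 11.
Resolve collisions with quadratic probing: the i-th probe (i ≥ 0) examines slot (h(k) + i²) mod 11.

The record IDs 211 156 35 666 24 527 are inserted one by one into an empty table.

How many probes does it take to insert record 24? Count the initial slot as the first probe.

4

Insert 211: h=2, slot 2 empty → index 2.
Insert 156: h=2, slot 2 occupied → index 3.
Insert 35: h=2, slots 2,3 occupied → index 6.
Insert 666: h=6, slot 6 occupied → index 7.
Insert 24: h=2, slots 2,3,6 occupied → index 0.
Insert 527: h=10, slot 10 empty → index 10.
Table: [24, —, 211, 156, —, —, 35, 666, —, —, 527]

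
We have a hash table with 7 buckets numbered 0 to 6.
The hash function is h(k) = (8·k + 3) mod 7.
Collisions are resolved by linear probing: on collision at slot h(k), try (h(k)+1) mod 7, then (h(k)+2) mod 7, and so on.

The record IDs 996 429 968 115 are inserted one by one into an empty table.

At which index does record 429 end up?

Insert 996: h=5, slot 5 empty => index 5.
Insert 429: h=5, slot 5 occupied => index 6.
Insert 968: h=5, slots 5,6 occupied => index 0.
Insert 115: h=6, slots 6,0 occupied => index 1.
Table: [968, 115, _, _, _, 996, 429]

6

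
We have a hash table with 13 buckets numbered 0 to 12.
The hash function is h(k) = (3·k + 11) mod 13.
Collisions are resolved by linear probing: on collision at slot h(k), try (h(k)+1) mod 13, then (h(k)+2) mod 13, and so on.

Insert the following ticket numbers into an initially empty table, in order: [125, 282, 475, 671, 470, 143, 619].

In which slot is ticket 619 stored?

Insert 125: h=9, slot 9 empty → index 9.
Insert 282: h=12, slot 12 empty → index 12.
Insert 475: h=6, slot 6 empty → index 6.
Insert 671: h=9, slot 9 occupied → index 10.
Insert 470: h=4, slot 4 empty → index 4.
Insert 143: h=11, slot 11 empty → index 11.
Insert 619: h=9, slots 9,10,11,12 occupied → index 0.
Table: [619, ., ., ., 470, ., 475, ., ., 125, 671, 143, 282]

0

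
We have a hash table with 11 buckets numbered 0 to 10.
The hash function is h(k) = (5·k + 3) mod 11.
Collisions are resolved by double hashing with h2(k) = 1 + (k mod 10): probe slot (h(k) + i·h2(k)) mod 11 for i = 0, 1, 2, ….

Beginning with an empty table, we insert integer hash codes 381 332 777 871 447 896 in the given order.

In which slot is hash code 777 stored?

10

381 hashes to 5; slot 5 is free => place at 5.
332 hashes to 2; slot 2 is free => place at 2.
777 hashes to 5, h2=8; 5,2 taken => place at 10.
871 hashes to 2, h2=2; 2 taken => place at 4.
447 hashes to 5, h2=8; 5,2,10 taken => place at 7.
896 hashes to 6; slot 6 is free => place at 6.
Table: [—, —, 332, —, 871, 381, 896, 447, —, —, 777]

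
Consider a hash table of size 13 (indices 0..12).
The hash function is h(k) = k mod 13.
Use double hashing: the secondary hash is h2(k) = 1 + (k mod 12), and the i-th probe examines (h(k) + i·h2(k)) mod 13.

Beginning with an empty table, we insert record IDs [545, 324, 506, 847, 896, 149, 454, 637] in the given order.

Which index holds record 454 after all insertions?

545 hashes to 12; slot 12 is free → place at 12.
324 hashes to 12, h2=1; 12 taken → place at 0.
506 hashes to 12, h2=3; 12 taken → place at 2.
847 hashes to 2, h2=8; 2 taken → place at 10.
896 hashes to 12, h2=9; 12 taken → place at 8.
149 hashes to 6; slot 6 is free → place at 6.
454 hashes to 12, h2=11; 12,10,8,6 taken → place at 4.
637 hashes to 0, h2=2; 0,2,4,6,8,10,12 taken → place at 1.
Table: [324, 637, 506, ., 454, ., 149, ., 896, ., 847, ., 545]

4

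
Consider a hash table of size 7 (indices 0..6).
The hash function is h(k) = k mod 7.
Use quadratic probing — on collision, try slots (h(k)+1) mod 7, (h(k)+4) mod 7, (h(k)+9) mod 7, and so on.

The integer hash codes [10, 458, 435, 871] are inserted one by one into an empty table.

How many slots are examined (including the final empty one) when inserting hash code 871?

10: h=3 → slot 3
458: h=3, probe 3,4 → slot 4
435: h=1 → slot 1
871: h=3, probe 3,4,0 → slot 0
Table: [871, 435, _, 10, 458, _, _]

3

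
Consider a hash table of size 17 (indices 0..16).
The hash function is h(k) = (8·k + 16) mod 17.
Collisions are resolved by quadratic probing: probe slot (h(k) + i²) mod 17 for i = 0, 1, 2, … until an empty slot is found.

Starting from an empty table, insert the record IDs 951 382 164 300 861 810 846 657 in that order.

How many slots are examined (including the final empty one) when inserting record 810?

4

Insert 951: h=8, slot 8 empty → index 8.
Insert 382: h=12, slot 12 empty → index 12.
Insert 164: h=2, slot 2 empty → index 2.
Insert 300: h=2, slot 2 occupied → index 3.
Insert 861: h=2, slots 2,3 occupied → index 6.
Insert 810: h=2, slots 2,3,6 occupied → index 11.
Insert 846: h=1, slot 1 empty → index 1.
Insert 657: h=2, slots 2,3,6,11,1 occupied → index 10.
Table: [∅, 846, 164, 300, ∅, ∅, 861, ∅, 951, ∅, 657, 810, 382, ∅, ∅, ∅, ∅]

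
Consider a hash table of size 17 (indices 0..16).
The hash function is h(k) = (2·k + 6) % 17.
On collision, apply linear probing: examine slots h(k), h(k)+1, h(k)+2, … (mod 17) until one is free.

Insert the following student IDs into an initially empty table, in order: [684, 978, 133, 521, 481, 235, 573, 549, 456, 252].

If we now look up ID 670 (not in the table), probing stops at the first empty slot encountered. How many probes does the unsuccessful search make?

Insert 684: h=14, slot 14 empty -> index 14.
Insert 978: h=7, slot 7 empty -> index 7.
Insert 133: h=0, slot 0 empty -> index 0.
Insert 521: h=11, slot 11 empty -> index 11.
Insert 481: h=16, slot 16 empty -> index 16.
Insert 235: h=0, slot 0 occupied -> index 1.
Insert 573: h=13, slot 13 empty -> index 13.
Insert 549: h=16, slots 16,0,1 occupied -> index 2.
Insert 456: h=0, slots 0,1,2 occupied -> index 3.
Insert 252: h=0, slots 0,1,2,3 occupied -> index 4.
Table: [133, 235, 549, 456, 252, ∅, ∅, 978, ∅, ∅, ∅, 521, ∅, 573, 684, ∅, 481]
Lookup 670: h=3, probe 3,4,5 → slot 5 empty, not found.

3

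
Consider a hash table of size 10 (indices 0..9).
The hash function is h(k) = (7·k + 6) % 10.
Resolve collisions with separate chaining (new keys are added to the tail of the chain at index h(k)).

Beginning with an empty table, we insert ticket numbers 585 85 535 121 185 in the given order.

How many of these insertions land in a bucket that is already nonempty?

Insert 585: h=1, bucket 1 empty → new chain.
Insert 85: h=1, bucket 1 nonempty → append to chain.
Insert 535: h=1, bucket 1 nonempty → append to chain.
Insert 121: h=3, bucket 3 empty → new chain.
Insert 185: h=1, bucket 1 nonempty → append to chain.
Final buckets:
0: —
1: 585 -> 85 -> 535 -> 185
2: —
3: 121
4: —
5: —
6: —
7: —
8: —
9: —

3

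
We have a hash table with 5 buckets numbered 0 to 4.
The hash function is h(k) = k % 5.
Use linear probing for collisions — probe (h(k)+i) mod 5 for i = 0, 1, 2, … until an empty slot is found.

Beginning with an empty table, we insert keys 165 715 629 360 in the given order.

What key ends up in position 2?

165: h=0 => slot 0
715: h=0, probe 0,1 => slot 1
629: h=4 => slot 4
360: h=0, probe 0,1,2 => slot 2
Table: [165, 715, 360, -, 629]

360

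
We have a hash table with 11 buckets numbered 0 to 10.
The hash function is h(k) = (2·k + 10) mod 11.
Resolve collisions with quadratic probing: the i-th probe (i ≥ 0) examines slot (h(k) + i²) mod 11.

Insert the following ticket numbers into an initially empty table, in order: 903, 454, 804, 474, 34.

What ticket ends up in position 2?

804

Insert 903: h=1, slot 1 empty -> index 1.
Insert 454: h=5, slot 5 empty -> index 5.
Insert 804: h=1, slot 1 occupied -> index 2.
Insert 474: h=1, slots 1,2,5 occupied -> index 10.
Insert 34: h=1, slots 1,2,5,10 occupied -> index 6.
Table: [∅, 903, 804, ∅, ∅, 454, 34, ∅, ∅, ∅, 474]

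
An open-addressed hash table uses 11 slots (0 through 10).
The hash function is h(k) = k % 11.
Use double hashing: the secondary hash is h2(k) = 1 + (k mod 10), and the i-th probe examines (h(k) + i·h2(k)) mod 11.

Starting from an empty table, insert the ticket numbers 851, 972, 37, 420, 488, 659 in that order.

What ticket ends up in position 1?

37

Insert 851: h=4, slot 4 empty → index 4.
Insert 972: h=4, h2=3, slot 4 occupied → index 7.
Insert 37: h=4, h2=8, slot 4 occupied → index 1.
Insert 420: h=2, slot 2 empty → index 2.
Insert 488: h=4, h2=9, slots 4,2 occupied → index 0.
Insert 659: h=10, slot 10 empty → index 10.
Table: [488, 37, 420, ∅, 851, ∅, ∅, 972, ∅, ∅, 659]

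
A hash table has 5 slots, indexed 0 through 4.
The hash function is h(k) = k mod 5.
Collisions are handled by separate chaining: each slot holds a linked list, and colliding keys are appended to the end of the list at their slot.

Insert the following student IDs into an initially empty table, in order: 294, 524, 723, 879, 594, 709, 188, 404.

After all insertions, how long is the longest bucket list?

6

294 -> bucket 4
524 -> bucket 4 (collision)
723 -> bucket 3
879 -> bucket 4 (collision)
594 -> bucket 4 (collision)
709 -> bucket 4 (collision)
188 -> bucket 3 (collision)
404 -> bucket 4 (collision)
Final buckets:
0: .
1: .
2: .
3: 723 -> 188
4: 294 -> 524 -> 879 -> 594 -> 709 -> 404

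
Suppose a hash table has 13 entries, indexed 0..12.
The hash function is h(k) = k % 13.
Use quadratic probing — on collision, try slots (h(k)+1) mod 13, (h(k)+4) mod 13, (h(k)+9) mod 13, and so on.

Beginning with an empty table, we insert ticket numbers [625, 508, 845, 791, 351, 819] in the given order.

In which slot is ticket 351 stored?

625 hashes to 1; slot 1 is free → place at 1.
508 hashes to 1; 1 taken → place at 2.
845 hashes to 0; slot 0 is free → place at 0.
791 hashes to 11; slot 11 is free → place at 11.
351 hashes to 0; 0,1 taken → place at 4.
819 hashes to 0; 0,1,4 taken → place at 9.
Table: [845, 625, 508, —, 351, —, —, —, —, 819, —, 791, —]

4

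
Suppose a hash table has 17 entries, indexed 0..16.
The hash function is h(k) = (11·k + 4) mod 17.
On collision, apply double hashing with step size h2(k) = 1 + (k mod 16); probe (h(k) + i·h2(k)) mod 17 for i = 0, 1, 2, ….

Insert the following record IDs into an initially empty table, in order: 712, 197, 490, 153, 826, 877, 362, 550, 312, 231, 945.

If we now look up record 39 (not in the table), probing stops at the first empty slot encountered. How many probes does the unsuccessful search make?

3

712 hashes to 16; slot 16 is free -> place at 16.
197 hashes to 12; slot 12 is free -> place at 12.
490 hashes to 5; slot 5 is free -> place at 5.
153 hashes to 4; slot 4 is free -> place at 4.
826 hashes to 12, h2=11; 12 taken -> place at 6.
877 hashes to 12, h2=14; 12 taken -> place at 9.
362 hashes to 8; slot 8 is free -> place at 8.
550 hashes to 2; slot 2 is free -> place at 2.
312 hashes to 2, h2=9; 2 taken -> place at 11.
231 hashes to 12, h2=8; 12 taken -> place at 3.
945 hashes to 12, h2=2; 12 taken -> place at 14.
Table: [-, -, 550, 231, 153, 490, 826, -, 362, 877, -, 312, 197, -, 945, -, 712]
Lookup 39: h=8, h2=8, probe 8,16,7 → slot 7 empty, not found.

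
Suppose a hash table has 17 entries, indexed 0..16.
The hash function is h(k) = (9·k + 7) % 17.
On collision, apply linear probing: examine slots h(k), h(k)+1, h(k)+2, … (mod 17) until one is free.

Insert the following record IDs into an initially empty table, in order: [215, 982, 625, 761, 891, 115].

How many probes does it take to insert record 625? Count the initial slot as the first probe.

2

215: h=4 → slot 4
982: h=5 → slot 5
625: h=5, probe 5,6 → slot 6
761: h=5, probe 5,6,7 → slot 7
891: h=2 → slot 2
115: h=5, probe 5,6,7,8 → slot 8
Table: [_, _, 891, _, 215, 982, 625, 761, 115, _, _, _, _, _, _, _, _]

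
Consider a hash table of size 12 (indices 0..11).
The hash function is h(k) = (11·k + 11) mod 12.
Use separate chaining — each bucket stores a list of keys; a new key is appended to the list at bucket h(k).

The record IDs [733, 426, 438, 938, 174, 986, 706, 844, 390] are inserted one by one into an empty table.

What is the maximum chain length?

4

Insert 733: h=10, bucket 10 empty -> new chain.
Insert 426: h=5, bucket 5 empty -> new chain.
Insert 438: h=5, bucket 5 nonempty -> append to chain.
Insert 938: h=9, bucket 9 empty -> new chain.
Insert 174: h=5, bucket 5 nonempty -> append to chain.
Insert 986: h=9, bucket 9 nonempty -> append to chain.
Insert 706: h=1, bucket 1 empty -> new chain.
Insert 844: h=7, bucket 7 empty -> new chain.
Insert 390: h=5, bucket 5 nonempty -> append to chain.
Final buckets:
0: .
1: 706
2: .
3: .
4: .
5: 426 -> 438 -> 174 -> 390
6: .
7: 844
8: .
9: 938 -> 986
10: 733
11: .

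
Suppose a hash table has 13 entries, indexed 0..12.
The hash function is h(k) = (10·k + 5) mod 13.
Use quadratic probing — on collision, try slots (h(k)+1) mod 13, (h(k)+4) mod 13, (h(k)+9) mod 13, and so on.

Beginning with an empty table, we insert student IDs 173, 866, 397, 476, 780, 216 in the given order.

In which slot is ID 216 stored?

11

Insert 173: h=6, slot 6 empty → index 6.
Insert 866: h=7, slot 7 empty → index 7.
Insert 397: h=10, slot 10 empty → index 10.
Insert 476: h=7, slot 7 occupied → index 8.
Insert 780: h=5, slot 5 empty → index 5.
Insert 216: h=7, slots 7,8 occupied → index 11.
Table: [-, -, -, -, -, 780, 173, 866, 476, -, 397, 216, -]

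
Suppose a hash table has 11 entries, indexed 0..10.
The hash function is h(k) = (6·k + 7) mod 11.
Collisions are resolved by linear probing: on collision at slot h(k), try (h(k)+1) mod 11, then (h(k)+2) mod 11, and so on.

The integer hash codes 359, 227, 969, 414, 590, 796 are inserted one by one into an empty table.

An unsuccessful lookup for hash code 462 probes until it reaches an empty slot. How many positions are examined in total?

4

359 hashes to 5; slot 5 is free => place at 5.
227 hashes to 5; 5 taken => place at 6.
969 hashes to 2; slot 2 is free => place at 2.
414 hashes to 5; 5,6 taken => place at 7.
590 hashes to 5; 5,6,7 taken => place at 8.
796 hashes to 9; slot 9 is free => place at 9.
Table: [∅, ∅, 969, ∅, ∅, 359, 227, 414, 590, 796, ∅]
Lookup 462: h=7, probe 7,8,9,10 → slot 10 empty, not found.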